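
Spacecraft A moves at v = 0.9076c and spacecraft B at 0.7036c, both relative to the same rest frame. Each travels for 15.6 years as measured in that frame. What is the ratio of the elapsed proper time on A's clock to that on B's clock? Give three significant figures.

τ_A/τ_B = 0.591

A: γ = 1/√(1 − 0.9076²) = 1/√0.1763 = 2.382. B: γ = 1/√(1 − 0.7036²) = 1/√0.5049 = 1.407.
τ_A/τ_B = γ_B/γ_A = 1.407/2.382 = 0.5908, so τ_A/τ_B = 0.5908.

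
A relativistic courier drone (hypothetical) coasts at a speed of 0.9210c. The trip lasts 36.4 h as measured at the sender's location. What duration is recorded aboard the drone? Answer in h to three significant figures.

τ = 14.2 h

γ = 1/√(1 − 0.9210²) = 1/√0.1518 = 2.567
The interval measured at the sender's location is the dilated one; the clock aboard the drone measures the proper time τ = Δt/γ = 36.4/2.567 h.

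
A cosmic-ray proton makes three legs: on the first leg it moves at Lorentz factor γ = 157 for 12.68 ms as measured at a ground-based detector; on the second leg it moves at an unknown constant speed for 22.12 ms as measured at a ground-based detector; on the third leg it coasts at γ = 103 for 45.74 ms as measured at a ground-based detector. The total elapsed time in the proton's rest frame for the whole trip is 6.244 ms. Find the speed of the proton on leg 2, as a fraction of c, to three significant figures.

β = 0.966

Leg 1: γ = 157; τ_1 = 12.68/157.0 = 0.08076 ms.
Leg 2: speed unknown; τ_2 = 22.12/γ_2.
Leg 3: γ = 103; τ_3 = 45.74/103.0 = 0.4441 ms.
Total proper time: 0.08076 + τ_2 + 0.4441 = 6.244, so τ_2 = 6.244 − 0.5248 = 5.719 ms.
γ_2 = 22.12/5.719 = 3.868; β = √(1 − 1/γ²) = √0.9332.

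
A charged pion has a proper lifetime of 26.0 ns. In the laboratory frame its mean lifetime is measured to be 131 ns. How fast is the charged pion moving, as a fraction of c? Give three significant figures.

β = 0.980

γ = Δt/τ₀ = 131/26.0 = 5.038
β = √(1 − 1/γ²) = √(1 − 0.03939) = √0.9606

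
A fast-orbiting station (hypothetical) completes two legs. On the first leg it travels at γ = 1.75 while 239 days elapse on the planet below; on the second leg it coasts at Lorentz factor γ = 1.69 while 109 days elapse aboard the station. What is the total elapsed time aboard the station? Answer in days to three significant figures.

Leg 1: γ = 1.75; τ_1 = 239/1.750 = 136.6 days.
Leg 2: 109 days is already measured aboard the station.
Total: 136.6 + 109.0 days.

τ = 246 days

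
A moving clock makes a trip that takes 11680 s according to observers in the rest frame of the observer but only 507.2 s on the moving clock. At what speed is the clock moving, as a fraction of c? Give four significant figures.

β = 0.9991

The proper time is measured on the moving clock (both events occur at the clock's location); Δt is measured in the rest frame of the observer. γ = Δt/τ = 11680/507.2 = 23.03.
β = √(1 − 1/γ²) = √(1 − 0.001886) = √0.9981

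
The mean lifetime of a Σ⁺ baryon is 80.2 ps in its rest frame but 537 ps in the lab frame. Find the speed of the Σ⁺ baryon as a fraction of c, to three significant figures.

v = 0.989c

γ = Δt/τ₀ = 537/80.2 = 6.696
β = √(1 − 1/γ²) = √(1 − 0.02230) = √0.9777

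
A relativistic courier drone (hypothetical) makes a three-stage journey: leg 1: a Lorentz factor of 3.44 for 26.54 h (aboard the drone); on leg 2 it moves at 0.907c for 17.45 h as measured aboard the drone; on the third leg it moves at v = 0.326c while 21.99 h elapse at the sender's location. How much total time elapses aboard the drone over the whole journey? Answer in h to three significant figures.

τ = 64.8 h

Leg 1: 26.54 h is already measured aboard the drone.
Leg 2: 17.45 h is already measured aboard the drone.
Leg 3: γ = 1/√(1 − 0.326²) = 1/√0.8937 = 1.058; τ_3 = 21.99/1.058 = 20.79 h.
Total: 26.54 + 17.45 + 20.79 h.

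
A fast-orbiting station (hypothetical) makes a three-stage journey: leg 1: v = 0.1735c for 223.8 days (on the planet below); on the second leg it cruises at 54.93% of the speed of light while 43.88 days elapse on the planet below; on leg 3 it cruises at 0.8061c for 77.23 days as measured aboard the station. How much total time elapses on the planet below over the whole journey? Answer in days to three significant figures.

Leg 1: 223.8 days is already measured on the planet below.
Leg 2: 43.88 days is already measured on the planet below.
Leg 3: γ = 1/√(1 − 0.8061²) = 1/√0.3502 = 1.690; Δt_3 = 1.690 × 77.23 = 130.5 days.
Total: 223.8 + 43.88 + 130.5 days.

Δt = 398 days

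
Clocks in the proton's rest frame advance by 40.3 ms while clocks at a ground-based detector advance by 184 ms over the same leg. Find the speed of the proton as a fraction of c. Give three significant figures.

The proper time is measured in the proton's rest frame (both events occur at the proton's location); Δt is measured at a ground-based detector. γ = Δt/τ = 184/40.3 = 4.566.
β = √(1 − 1/γ²) = √(1 − 0.04797) = √0.9520

v = 0.976c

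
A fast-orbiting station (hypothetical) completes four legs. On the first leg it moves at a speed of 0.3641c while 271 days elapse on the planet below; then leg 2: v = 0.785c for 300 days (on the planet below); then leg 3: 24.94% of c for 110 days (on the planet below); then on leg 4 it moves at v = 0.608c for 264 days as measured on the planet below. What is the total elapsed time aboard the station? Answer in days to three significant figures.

τ = 754 days

Leg 1: γ = 1/√(1 − 0.3641²) = 1/√0.8674 = 1.074; τ_1 = 271/1.074 = 252.4 days.
Leg 2: γ = 1/√(1 − 0.785²) = 1/√0.3838 = 1.614; τ_2 = 300/1.614 = 185.8 days.
Leg 3: β = 0.2494; γ = 1/√(1 − 0.2494²) = 1/√0.9378 = 1.033; τ_3 = 110/1.033 = 106.5 days.
Leg 4: γ = 1/√(1 − 0.608²) = 1/√0.6303 = 1.260; τ_4 = 264/1.260 = 209.6 days.
Total: 252.4 + 185.8 + 106.5 + 209.6 days.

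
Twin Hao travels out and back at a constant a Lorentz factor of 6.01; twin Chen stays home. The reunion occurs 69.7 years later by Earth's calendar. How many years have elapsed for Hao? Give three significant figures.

τ = 11.6 years

γ = 6.01
Hao's clock measures proper time along the trip: τ = Δt/γ = 69.7/6.010 years.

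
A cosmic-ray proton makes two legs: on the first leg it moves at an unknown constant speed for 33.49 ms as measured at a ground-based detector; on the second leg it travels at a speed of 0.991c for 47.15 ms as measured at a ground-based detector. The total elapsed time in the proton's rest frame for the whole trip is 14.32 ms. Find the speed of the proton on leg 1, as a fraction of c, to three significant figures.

β = 0.971

Leg 1: speed unknown; τ_1 = 33.49/γ_1.
Leg 2: γ = 1/√(1 − 0.991²) = 1/√0.01792 = 7.470; τ_2 = 47.15/7.470 = 6.312 ms.
Total proper time: τ_1 + 6.312 = 14.32, so τ_1 = 14.32 − 6.312 = 8.008 ms.
γ_1 = 33.49/8.008 = 4.182; β = √(1 − 1/γ²) = √0.9428.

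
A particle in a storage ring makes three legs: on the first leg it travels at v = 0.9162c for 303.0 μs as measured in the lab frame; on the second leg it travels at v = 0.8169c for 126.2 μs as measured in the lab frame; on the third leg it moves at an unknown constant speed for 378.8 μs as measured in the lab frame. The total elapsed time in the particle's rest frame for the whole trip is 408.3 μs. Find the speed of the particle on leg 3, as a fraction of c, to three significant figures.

β = 0.825

Leg 1: γ = 1/√(1 − 0.9162²) = 1/√0.1606 = 2.495; τ_1 = 303.0/2.495 = 121.4 μs.
Leg 2: γ = 1/√(1 − 0.8169²) = 1/√0.3327 = 1.734; τ_2 = 126.2/1.734 = 72.79 μs.
Leg 3: speed unknown; τ_3 = 378.8/γ_3.
Total proper time: 121.4 + 72.79 + τ_3 = 408.3, so τ_3 = 408.3 − 194.2 = 214.1 μs.
γ_3 = 378.8/214.1 = 1.769; β = √(1 − 1/γ²) = √0.6806.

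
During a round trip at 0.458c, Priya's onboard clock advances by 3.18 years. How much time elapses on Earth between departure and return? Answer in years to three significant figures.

Δt = 3.58 years

γ = 1/√(1 − 0.458²) = 1/√0.7902 = 1.125
Earth-frame duration is the dilated interval: Δt = γτ = 1.125 × 3.18 years.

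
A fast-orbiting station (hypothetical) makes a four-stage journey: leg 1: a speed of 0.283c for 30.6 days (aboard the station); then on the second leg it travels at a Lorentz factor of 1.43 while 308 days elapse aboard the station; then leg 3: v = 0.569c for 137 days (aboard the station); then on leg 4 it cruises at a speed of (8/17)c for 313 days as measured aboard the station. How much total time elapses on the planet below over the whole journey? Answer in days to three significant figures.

Leg 1: γ = 1/√(1 − 0.283²) = 1/√0.9199 = 1.043; Δt_1 = 1.043 × 30.6 = 31.90 days.
Leg 2: γ = 1.43; Δt_2 = 1.430 × 308 = 440.4 days.
Leg 3: γ = 1/√(1 − 0.569²) = 1/√0.6762 = 1.216; Δt_3 = 1.216 × 137 = 166.6 days.
Leg 4: γ = 1/√(1 − (8/17)²) = 17/15 ≈ 1.133; Δt_4 = 1.133 × 313 = 354.7 days.
Total: 31.90 + 440.4 + 166.6 + 354.7 days.

Δt = 994 days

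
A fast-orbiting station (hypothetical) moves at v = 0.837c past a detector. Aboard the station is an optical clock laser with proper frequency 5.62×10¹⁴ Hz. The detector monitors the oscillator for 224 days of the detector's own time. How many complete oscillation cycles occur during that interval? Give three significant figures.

γ = 1/√(1 − 0.837²) = 1/√0.2994 = 1.827
During 224 days of lab time, the oscillator's proper time advances by τ = Δt/γ = 224/1.827 = 122.6 days = 1.059×10⁷ s.
N = f × τ = 5.62×10¹⁴ × 1.059×10⁷ = 5.952×10²¹.

N = 5.95×10²¹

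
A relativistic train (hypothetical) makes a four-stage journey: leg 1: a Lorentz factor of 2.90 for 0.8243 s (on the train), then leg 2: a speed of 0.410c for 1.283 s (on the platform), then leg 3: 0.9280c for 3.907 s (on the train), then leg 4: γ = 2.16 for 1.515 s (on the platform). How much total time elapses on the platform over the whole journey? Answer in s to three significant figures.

Leg 1: γ = 2.90; Δt_1 = 2.900 × 0.8243 = 2.390 s.
Leg 2: 1.283 s is already measured on the platform.
Leg 3: γ = 1/√(1 − 0.9280²) = 1/√0.1388 = 2.684; Δt_3 = 2.684 × 3.907 = 10.49 s.
Leg 4: 1.515 s is already measured on the platform.
Total: 2.390 + 1.283 + 10.49 + 1.515 s.

Δt = 15.7 s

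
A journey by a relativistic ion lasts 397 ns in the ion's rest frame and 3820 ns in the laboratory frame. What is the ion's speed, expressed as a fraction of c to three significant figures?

β = 0.995

The proper time is measured in the ion's rest frame (both events occur at the ion's location); Δt is measured in the laboratory frame. γ = Δt/τ = 3820/397 = 9.622.
β = √(1 − 1/γ²) = √(1 − 0.01080) = √0.9892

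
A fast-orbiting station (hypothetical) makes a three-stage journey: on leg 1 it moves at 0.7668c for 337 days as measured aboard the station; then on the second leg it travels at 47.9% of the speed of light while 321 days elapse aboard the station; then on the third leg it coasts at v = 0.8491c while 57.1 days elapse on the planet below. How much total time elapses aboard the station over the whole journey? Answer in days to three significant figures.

τ = 688 days

Leg 1: 337 days is already measured aboard the station.
Leg 2: 321 days is already measured aboard the station.
Leg 3: γ = 1/√(1 − 0.8491²) = 1/√0.2790 = 1.893; τ_3 = 57.1/1.893 = 30.16 days.
Total: 337.0 + 321.0 + 30.16 days.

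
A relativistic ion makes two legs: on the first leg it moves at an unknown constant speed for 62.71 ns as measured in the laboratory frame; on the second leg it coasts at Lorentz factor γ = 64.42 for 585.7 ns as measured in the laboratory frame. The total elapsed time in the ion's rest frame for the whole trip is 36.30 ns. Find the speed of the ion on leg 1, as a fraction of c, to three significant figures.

β = 0.901

Leg 1: speed unknown; τ_1 = 62.71/γ_1.
Leg 2: γ = 64.42; τ_2 = 585.7/64.42 = 9.092 ns.
Total proper time: τ_1 + 9.092 = 36.30, so τ_1 = 36.30 − 9.092 = 27.21 ns.
γ_1 = 62.71/27.21 = 2.305; β = √(1 − 1/γ²) = √0.8118.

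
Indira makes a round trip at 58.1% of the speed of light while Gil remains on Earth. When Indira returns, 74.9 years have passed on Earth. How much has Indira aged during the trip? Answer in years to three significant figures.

β = 0.581; γ = 1/√(1 − 0.581²) = 1/√0.6624 = 1.229
Indira's clock measures proper time along the trip: τ = Δt/γ = 74.9/1.229 years.

τ = 61.0 years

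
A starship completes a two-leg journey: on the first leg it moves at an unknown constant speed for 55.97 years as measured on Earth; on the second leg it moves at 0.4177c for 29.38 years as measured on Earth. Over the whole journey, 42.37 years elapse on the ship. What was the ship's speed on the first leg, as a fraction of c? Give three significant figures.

β = 0.960

Leg 1: speed unknown; τ_1 = 55.97/γ_1.
Leg 2: γ = 1/√(1 − 0.4177²) = 1/√0.8255 = 1.101; τ_2 = 29.38/1.101 = 26.69 years.
Total proper time: τ_1 + 26.69 = 42.37, so τ_1 = 42.37 − 26.69 = 15.68 years.
γ_1 = 55.97/15.68 = 3.570; β = √(1 − 1/γ²) = √0.9216.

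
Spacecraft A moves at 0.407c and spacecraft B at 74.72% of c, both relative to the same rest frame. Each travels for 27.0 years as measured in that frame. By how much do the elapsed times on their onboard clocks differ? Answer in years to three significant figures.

|τ_A − τ_B| = 6.72 years

A: γ = 1/√(1 − 0.407²) = 1/√0.8344 = 1.095; τ_A = 27.0/1.095 = 24.66 years.
B: β = 0.7472; γ = 1/√(1 − 0.7472²) = 1/√0.4417 = 1.505; τ_B = 27.0/1.505 = 17.94 years.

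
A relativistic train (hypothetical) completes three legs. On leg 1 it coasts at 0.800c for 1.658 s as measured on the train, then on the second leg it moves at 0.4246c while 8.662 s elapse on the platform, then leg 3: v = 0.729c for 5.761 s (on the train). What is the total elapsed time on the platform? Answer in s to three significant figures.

Leg 1: γ = 1/√(1 − 0.800²) = 5/3 ≈ 1.667; Δt_1 = 1.667 × 1.658 = 2.763 s.
Leg 2: 8.662 s is already measured on the platform.
Leg 3: γ = 1/√(1 − 0.729²) = 1/√0.4686 = 1.461; Δt_3 = 1.461 × 5.761 = 8.416 s.
Total: 2.763 + 8.662 + 8.416 s.

Δt = 19.8 s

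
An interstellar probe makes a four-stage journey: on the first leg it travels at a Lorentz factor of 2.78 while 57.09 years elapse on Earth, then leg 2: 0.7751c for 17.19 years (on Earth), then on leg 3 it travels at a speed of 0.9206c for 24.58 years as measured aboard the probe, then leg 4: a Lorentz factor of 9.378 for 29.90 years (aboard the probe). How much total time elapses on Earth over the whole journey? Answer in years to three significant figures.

Leg 1: 57.09 years is already measured on Earth.
Leg 2: 17.19 years is already measured on Earth.
Leg 3: γ = 1/√(1 − 0.9206²) = 1/√0.1525 = 2.561; Δt_3 = 2.561 × 24.58 = 62.94 years.
Leg 4: γ = 9.378; Δt_4 = 9.378 × 29.90 = 280.4 years.
Total: 57.09 + 17.19 + 62.94 + 280.4 years.

Δt = 418 years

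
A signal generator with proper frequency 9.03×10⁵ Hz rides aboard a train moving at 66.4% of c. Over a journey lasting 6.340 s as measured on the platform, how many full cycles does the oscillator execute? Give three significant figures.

N = 4.28×10⁶

β = 0.664; γ = 1/√(1 − 0.664²) = 1/√0.5591 = 1.337
The oscillator's own cycle count is N = f × τ where τ is the proper time on the train. τ = Δt/γ = 6.340/1.337 = 4.741 s = 4.741×10⁰ s.
N = 9.03×10⁵ × 4.741×10⁰ = 4.281×10⁶.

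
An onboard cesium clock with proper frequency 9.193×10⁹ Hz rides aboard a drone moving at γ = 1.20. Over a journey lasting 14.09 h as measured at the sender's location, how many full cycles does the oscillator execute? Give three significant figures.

γ = 1.20
The oscillator's own cycle count is N = f × τ where τ is the proper time aboard the drone. τ = Δt/γ = 14.09/1.200 = 11.74 h = 4.227×10⁴ s.
N = 9.193×10⁹ × 4.227×10⁴ = 3.886×10¹⁴.

N = 3.89×10¹⁴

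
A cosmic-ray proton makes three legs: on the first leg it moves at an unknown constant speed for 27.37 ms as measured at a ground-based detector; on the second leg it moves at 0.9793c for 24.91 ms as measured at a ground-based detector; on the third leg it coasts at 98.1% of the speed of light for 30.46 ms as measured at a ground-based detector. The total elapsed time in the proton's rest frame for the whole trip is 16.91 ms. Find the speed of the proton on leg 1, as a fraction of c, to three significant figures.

β = 0.976

Leg 1: speed unknown; τ_1 = 27.37/γ_1.
Leg 2: γ = 1/√(1 − 0.9793²) = 1/√0.04097 = 4.940; τ_2 = 24.91/4.940 = 5.042 ms.
Leg 3: β = 0.981; γ = 1/√(1 − 0.981²) = 1/√0.03764 = 5.154; τ_3 = 30.46/5.154 = 5.909 ms.
Total proper time: τ_1 + 5.042 + 5.909 = 16.91, so τ_1 = 16.91 − 10.95 = 5.958 ms.
γ_1 = 27.37/5.958 = 4.594; β = √(1 − 1/γ²) = √0.9526.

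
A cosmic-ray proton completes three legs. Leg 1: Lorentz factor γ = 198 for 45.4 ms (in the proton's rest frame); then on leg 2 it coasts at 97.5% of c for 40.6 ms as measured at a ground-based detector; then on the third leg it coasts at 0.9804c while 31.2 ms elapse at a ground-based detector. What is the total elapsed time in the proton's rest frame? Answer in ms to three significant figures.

Leg 1: 45.4 ms is already measured in the proton's rest frame.
Leg 2: β = 0.975; γ = 1/√(1 − 0.975²) = 1/√0.04938 = 4.500; τ_2 = 40.6/4.500 = 9.022 ms.
Leg 3: γ = 1/√(1 − 0.9804²) = 1/√0.03882 = 5.076; τ_3 = 31.2/5.076 = 6.147 ms.
Total: 45.40 + 9.022 + 6.147 ms.

τ = 60.6 ms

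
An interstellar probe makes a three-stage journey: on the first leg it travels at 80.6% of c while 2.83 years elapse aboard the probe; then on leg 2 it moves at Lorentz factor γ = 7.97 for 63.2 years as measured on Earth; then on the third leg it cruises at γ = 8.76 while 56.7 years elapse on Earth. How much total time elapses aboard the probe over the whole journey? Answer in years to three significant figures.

Leg 1: 2.83 years is already measured aboard the probe.
Leg 2: γ = 7.97; τ_2 = 63.2/7.970 = 7.930 years.
Leg 3: γ = 8.76; τ_3 = 56.7/8.760 = 6.473 years.
Total: 2.830 + 7.930 + 6.473 years.

τ = 17.2 years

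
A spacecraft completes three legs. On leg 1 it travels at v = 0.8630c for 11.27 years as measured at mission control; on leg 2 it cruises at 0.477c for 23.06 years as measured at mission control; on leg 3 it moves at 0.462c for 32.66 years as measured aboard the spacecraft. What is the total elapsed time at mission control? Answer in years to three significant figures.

Leg 1: 11.27 years is already measured at mission control.
Leg 2: 23.06 years is already measured at mission control.
Leg 3: γ = 1/√(1 − 0.462²) = 1/√0.7866 = 1.128; Δt_3 = 1.128 × 32.66 = 36.83 years.
Total: 11.27 + 23.06 + 36.83 years.

Δt = 71.2 years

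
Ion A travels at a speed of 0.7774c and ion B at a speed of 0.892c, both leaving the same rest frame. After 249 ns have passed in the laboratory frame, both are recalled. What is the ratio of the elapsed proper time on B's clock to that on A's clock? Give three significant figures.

τ_B/τ_A = 0.719

A: γ = 1/√(1 − 0.7774²) = 1/√0.3956 = 1.590. B: γ = 1/√(1 − 0.892²) = 1/√0.2043 = 2.212.
τ_A/τ_B = γ_B/γ_A = 2.212/1.590 = 1.391, so τ_B/τ_A = 0.7186.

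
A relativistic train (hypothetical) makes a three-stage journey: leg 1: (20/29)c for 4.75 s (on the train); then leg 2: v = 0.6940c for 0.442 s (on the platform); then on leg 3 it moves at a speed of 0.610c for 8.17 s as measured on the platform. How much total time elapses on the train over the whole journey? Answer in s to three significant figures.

τ = 11.5 s

Leg 1: 4.75 s is already measured on the train.
Leg 2: γ = 1/√(1 − 0.6940²) = 1/√0.5184 = 1.389; τ_2 = 0.442/1.389 = 0.3182 s.
Leg 3: γ = 1/√(1 − 0.610²) = 1/√0.6279 = 1.262; τ_3 = 8.17/1.262 = 6.474 s.
Total: 4.750 + 0.3182 + 6.474 s.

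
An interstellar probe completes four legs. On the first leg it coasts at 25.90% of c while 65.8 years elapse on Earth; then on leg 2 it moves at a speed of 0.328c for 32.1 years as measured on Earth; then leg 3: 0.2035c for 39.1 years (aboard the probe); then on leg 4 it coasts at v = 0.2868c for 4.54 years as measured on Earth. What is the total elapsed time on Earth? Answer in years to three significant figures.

Δt = 142 years

Leg 1: 65.8 years is already measured on Earth.
Leg 2: 32.1 years is already measured on Earth.
Leg 3: γ = 1/√(1 − 0.2035²) = 1/√0.9586 = 1.021; Δt_3 = 1.021 × 39.1 = 39.94 years.
Leg 4: 4.54 years is already measured on Earth.
Total: 65.80 + 32.10 + 39.94 + 4.540 years.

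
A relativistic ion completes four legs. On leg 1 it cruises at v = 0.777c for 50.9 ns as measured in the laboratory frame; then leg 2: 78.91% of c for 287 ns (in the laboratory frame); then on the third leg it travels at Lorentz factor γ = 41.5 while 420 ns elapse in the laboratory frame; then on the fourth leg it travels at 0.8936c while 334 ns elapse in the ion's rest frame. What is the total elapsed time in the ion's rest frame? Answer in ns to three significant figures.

τ = 552 ns

Leg 1: γ = 1/√(1 − 0.777²) = 1/√0.3963 = 1.589; τ_1 = 50.9/1.589 = 32.04 ns.
Leg 2: β = 0.7891; γ = 1/√(1 − 0.7891²) = 1/√0.3773 = 1.628; τ_2 = 287/1.628 = 176.3 ns.
Leg 3: γ = 41.5; τ_3 = 420/41.50 = 10.12 ns.
Leg 4: 334 ns is already measured in the ion's rest frame.
Total: 32.04 + 176.3 + 10.12 + 334.0 ns.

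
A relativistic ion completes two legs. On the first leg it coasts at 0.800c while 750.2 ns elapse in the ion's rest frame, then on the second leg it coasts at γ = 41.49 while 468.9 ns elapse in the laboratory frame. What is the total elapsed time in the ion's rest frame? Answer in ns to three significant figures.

τ = 762 ns

Leg 1: 750.2 ns is already measured in the ion's rest frame.
Leg 2: γ = 41.49; τ_2 = 468.9/41.49 = 11.30 ns.
Total: 750.2 + 11.30 ns.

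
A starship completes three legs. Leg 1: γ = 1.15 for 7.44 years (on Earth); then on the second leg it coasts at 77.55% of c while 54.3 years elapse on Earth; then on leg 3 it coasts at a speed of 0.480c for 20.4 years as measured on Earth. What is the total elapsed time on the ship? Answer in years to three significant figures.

Leg 1: γ = 1.15; τ_1 = 7.44/1.150 = 6.470 years.
Leg 2: β = 0.7755; γ = 1/√(1 − 0.7755²) = 1/√0.3986 = 1.584; τ_2 = 54.3/1.584 = 34.28 years.
Leg 3: γ = 1/√(1 − 0.480²) = 1/√0.7696 = 1.140; τ_3 = 20.4/1.140 = 17.90 years.
Total: 6.470 + 34.28 + 17.90 years.

τ = 58.6 years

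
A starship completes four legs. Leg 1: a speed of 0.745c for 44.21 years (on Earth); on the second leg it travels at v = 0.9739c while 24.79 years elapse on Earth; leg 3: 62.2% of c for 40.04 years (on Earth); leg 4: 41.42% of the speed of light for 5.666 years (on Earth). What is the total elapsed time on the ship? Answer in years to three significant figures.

τ = 71.6 years

Leg 1: γ = 1/√(1 − 0.745²) = 1/√0.4450 = 1.499; τ_1 = 44.21/1.499 = 29.49 years.
Leg 2: γ = 1/√(1 − 0.9739²) = 1/√0.05152 = 4.406; τ_2 = 24.79/4.406 = 5.627 years.
Leg 3: β = 0.622; γ = 1/√(1 − 0.622²) = 1/√0.6131 = 1.277; τ_3 = 40.04/1.277 = 31.35 years.
Leg 4: β = 0.4142; γ = 1/√(1 − 0.4142²) = 1/√0.8284 = 1.099; τ_4 = 5.666/1.099 = 5.157 years.
Total: 29.49 + 5.627 + 31.35 + 5.157 years.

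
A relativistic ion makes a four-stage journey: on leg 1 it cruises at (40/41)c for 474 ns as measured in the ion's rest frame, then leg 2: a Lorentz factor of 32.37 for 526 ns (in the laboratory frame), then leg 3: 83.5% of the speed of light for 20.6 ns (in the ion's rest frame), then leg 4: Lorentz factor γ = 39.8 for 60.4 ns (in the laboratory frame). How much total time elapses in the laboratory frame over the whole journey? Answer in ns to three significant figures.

Leg 1: γ = 1/√(1 − (40/41)²) = 41/9 ≈ 4.556; Δt_1 = 4.556 × 474 = 2159 ns.
Leg 2: 526 ns is already measured in the laboratory frame.
Leg 3: β = 0.835; γ = 1/√(1 − 0.835²) = 1/√0.3028 = 1.817; Δt_3 = 1.817 × 20.6 = 37.44 ns.
Leg 4: 60.4 ns is already measured in the laboratory frame.
Total: 2159 + 526.0 + 37.44 + 60.40 ns.

Δt = 2780 ns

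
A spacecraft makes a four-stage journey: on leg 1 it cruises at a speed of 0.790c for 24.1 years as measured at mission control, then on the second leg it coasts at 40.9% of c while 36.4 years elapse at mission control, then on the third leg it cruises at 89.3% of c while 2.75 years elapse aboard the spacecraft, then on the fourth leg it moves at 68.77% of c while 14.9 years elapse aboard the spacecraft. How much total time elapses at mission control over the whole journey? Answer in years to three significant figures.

Δt = 87.1 years

Leg 1: 24.1 years is already measured at mission control.
Leg 2: 36.4 years is already measured at mission control.
Leg 3: β = 0.893; γ = 1/√(1 − 0.893²) = 1/√0.2026 = 2.222; Δt_3 = 2.222 × 2.75 = 6.110 years.
Leg 4: β = 0.6877; γ = 1/√(1 − 0.6877²) = 1/√0.5271 = 1.377; Δt_4 = 1.377 × 14.9 = 20.52 years.
Total: 24.10 + 36.40 + 6.110 + 20.52 years.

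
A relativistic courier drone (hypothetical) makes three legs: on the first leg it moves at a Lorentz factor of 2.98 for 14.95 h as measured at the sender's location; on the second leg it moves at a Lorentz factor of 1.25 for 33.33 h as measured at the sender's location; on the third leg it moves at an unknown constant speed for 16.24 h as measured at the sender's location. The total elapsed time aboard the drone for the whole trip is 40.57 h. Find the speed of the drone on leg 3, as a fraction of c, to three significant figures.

β = 0.837

Leg 1: γ = 2.98; τ_1 = 14.95/2.980 = 5.017 h.
Leg 2: γ = 1.25; τ_2 = 33.33/1.250 = 26.66 h.
Leg 3: speed unknown; τ_3 = 16.24/γ_3.
Total proper time: 5.017 + 26.66 + τ_3 = 40.57, so τ_3 = 40.57 − 31.68 = 8.889 h.
γ_3 = 16.24/8.889 = 1.827; β = √(1 − 1/γ²) = √0.7004.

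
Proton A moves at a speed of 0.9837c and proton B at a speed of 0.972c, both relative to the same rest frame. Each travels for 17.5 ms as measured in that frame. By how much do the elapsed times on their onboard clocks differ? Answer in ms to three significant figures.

|τ_A − τ_B| = 0.965 ms

A: γ = 1/√(1 − 0.9837²) = 1/√0.03233 = 5.561; τ_A = 17.5/5.561 = 3.147 ms.
B: γ = 1/√(1 − 0.972²) = 1/√0.05522 = 4.256; τ_B = 17.5/4.256 = 4.112 ms.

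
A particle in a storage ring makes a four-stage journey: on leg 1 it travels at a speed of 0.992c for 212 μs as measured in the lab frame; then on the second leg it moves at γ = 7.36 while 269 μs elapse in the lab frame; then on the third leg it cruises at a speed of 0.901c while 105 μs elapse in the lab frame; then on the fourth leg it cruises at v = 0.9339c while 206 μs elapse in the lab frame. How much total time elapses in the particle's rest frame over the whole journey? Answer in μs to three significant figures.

τ = 183 μs

Leg 1: γ = 1/√(1 − 0.992²) = 1/√0.01594 = 7.922; τ_1 = 212/7.922 = 26.76 μs.
Leg 2: γ = 7.36; τ_2 = 269/7.360 = 36.55 μs.
Leg 3: γ = 1/√(1 − 0.901²) = 1/√0.1882 = 2.305; τ_3 = 105/2.305 = 45.55 μs.
Leg 4: γ = 1/√(1 − 0.9339²) = 1/√0.1278 = 2.797; τ_4 = 206/2.797 = 73.65 μs.
Total: 26.76 + 36.55 + 45.55 + 73.65 μs.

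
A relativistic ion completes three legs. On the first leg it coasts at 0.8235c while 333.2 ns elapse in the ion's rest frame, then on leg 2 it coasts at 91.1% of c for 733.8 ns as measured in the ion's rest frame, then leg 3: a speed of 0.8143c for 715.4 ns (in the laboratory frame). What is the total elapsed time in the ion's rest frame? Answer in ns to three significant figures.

Leg 1: 333.2 ns is already measured in the ion's rest frame.
Leg 2: 733.8 ns is already measured in the ion's rest frame.
Leg 3: γ = 1/√(1 − 0.8143²) = 1/√0.3369 = 1.723; τ_3 = 715.4/1.723 = 415.2 ns.
Total: 333.2 + 733.8 + 415.2 ns.

τ = 1480 ns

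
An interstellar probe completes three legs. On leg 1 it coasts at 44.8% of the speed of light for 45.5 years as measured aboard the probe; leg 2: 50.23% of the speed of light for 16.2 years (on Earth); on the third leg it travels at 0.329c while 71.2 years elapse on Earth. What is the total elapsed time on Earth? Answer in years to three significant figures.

Δt = 138 years

Leg 1: β = 0.448; γ = 1/√(1 − 0.448²) = 1/√0.7993 = 1.119; Δt_1 = 1.119 × 45.5 = 50.89 years.
Leg 2: 16.2 years is already measured on Earth.
Leg 3: 71.2 years is already measured on Earth.
Total: 50.89 + 16.20 + 71.20 years.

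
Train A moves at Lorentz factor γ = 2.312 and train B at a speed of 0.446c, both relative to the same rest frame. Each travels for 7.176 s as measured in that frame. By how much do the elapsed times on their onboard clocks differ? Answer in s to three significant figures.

|τ_A − τ_B| = 3.32 s

A: γ = 2.312; τ_A = 7.176/2.312 = 3.104 s.
B: γ = 1/√(1 − 0.446²) = 1/√0.8011 = 1.117; τ_B = 7.176/1.117 = 6.423 s.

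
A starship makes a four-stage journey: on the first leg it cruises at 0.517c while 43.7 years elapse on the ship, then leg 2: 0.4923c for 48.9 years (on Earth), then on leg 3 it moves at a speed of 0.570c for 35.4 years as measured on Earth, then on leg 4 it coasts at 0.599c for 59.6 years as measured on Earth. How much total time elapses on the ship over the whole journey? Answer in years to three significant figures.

Leg 1: 43.7 years is already measured on the ship.
Leg 2: γ = 1/√(1 − 0.4923²) = 1/√0.7576 = 1.149; τ_2 = 48.9/1.149 = 42.56 years.
Leg 3: γ = 1/√(1 − 0.570²) = 1/√0.6751 = 1.217; τ_3 = 35.4/1.217 = 29.09 years.
Leg 4: γ = 1/√(1 − 0.599²) = 1/√0.6412 = 1.249; τ_4 = 59.6/1.249 = 47.72 years.
Total: 43.70 + 42.56 + 29.09 + 47.72 years.

τ = 163 years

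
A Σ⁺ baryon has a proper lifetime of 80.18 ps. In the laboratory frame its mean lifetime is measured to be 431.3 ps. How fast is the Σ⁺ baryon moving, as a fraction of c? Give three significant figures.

v = 0.983c

γ = Δt/τ₀ = 431.3/80.18 = 5.379
β = √(1 − 1/γ²) = √(1 − 0.03456) = √0.9654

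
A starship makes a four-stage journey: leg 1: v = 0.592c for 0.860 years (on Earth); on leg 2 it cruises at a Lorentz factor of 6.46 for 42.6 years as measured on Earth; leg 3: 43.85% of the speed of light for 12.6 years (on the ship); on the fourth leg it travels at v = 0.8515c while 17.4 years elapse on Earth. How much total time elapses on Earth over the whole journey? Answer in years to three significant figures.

Δt = 74.9 years

Leg 1: 0.860 years is already measured on Earth.
Leg 2: 42.6 years is already measured on Earth.
Leg 3: β = 0.4385; γ = 1/√(1 − 0.4385²) = 1/√0.8077 = 1.113; Δt_3 = 1.113 × 12.6 = 14.02 years.
Leg 4: 17.4 years is already measured on Earth.
Total: 0.8600 + 42.60 + 14.02 + 17.40 years.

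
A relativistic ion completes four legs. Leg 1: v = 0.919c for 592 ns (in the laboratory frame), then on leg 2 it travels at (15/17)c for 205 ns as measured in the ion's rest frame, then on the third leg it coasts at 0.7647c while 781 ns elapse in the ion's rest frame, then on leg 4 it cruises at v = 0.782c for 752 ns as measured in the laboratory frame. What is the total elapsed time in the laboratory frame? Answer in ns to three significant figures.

Δt = 2990 ns

Leg 1: 592 ns is already measured in the laboratory frame.
Leg 2: γ = 1/√(1 − (15/17)²) = 17/8 = 2.125; Δt_2 = 2.125 × 205 = 435.6 ns.
Leg 3: γ = 1/√(1 − 0.7647²) = 1/√0.4152 = 1.552; Δt_3 = 1.552 × 781 = 1212 ns.
Leg 4: 752 ns is already measured in the laboratory frame.
Total: 592.0 + 435.6 + 1212 + 752.0 ns.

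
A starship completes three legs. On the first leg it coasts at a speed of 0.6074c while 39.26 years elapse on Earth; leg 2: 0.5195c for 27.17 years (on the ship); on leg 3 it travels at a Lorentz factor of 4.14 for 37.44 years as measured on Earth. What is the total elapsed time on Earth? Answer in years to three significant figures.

Δt = 108 years

Leg 1: 39.26 years is already measured on Earth.
Leg 2: γ = 1/√(1 − 0.5195²) = 1/√0.7301 = 1.170; Δt_2 = 1.170 × 27.17 = 31.80 years.
Leg 3: 37.44 years is already measured on Earth.
Total: 39.26 + 31.80 + 37.44 years.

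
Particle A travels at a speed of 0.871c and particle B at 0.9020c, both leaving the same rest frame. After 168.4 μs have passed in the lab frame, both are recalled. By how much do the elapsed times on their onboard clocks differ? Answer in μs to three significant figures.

|τ_A − τ_B| = 10.0 μs

A: γ = 1/√(1 − 0.871²) = 1/√0.2414 = 2.035; τ_A = 168.4/2.035 = 82.73 μs.
B: γ = 1/√(1 − 0.9020²) = 1/√0.1864 = 2.316; τ_B = 168.4/2.316 = 72.70 μs.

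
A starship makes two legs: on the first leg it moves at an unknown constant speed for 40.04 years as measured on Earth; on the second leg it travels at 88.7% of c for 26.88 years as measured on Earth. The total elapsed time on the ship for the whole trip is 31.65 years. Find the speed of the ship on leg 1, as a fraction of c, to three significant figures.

β = 0.877

Leg 1: speed unknown; τ_1 = 40.04/γ_1.
Leg 2: β = 0.887; γ = 1/√(1 − 0.887²) = 1/√0.2132 = 2.166; τ_2 = 26.88/2.166 = 12.41 years.
Total proper time: τ_1 + 12.41 = 31.65, so τ_1 = 31.65 − 12.41 = 19.24 years.
γ_1 = 40.04/19.24 = 2.081; β = √(1 − 1/γ²) = √0.7692.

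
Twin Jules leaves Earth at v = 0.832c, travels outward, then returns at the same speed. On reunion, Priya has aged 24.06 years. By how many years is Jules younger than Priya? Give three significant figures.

Δt − τ = 10.7 years

γ = 1/√(1 − 0.832²) = 1/√0.3078 = 1.803
Jules's elapsed proper time: τ = 24.06/1.803 = 13.35 years.
Age gap = Δt − τ = 24.06 − 13.35 years.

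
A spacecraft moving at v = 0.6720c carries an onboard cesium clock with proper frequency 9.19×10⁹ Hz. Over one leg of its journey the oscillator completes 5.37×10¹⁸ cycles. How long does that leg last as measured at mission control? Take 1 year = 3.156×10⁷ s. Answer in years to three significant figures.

Δt = 25.0 years

γ = 1/√(1 − 0.6720²) = 1/√0.5484 = 1.350
Proper time for N cycles: τ = N/f = 5.37×10¹⁸/(9.19×10⁹) = 5.843×10⁸ s = 18.51 years.
Lab-frame duration Δt = γτ = 1.350 × 18.51 = 25.00 years.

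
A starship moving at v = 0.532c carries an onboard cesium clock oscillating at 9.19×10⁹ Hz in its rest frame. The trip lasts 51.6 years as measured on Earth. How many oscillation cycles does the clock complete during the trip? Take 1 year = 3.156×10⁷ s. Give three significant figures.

N = 1.27×10¹⁹

γ = 1/√(1 − 0.532²) = 1/√0.7170 = 1.181
The oscillator's own cycle count is N = f × τ where τ is the proper time on the ship. τ = Δt/γ = 51.6/1.181 = 43.69 years = 1.379×10⁹ s.
N = 9.19×10⁹ × 1.379×10⁹ = 1.267×10¹⁹.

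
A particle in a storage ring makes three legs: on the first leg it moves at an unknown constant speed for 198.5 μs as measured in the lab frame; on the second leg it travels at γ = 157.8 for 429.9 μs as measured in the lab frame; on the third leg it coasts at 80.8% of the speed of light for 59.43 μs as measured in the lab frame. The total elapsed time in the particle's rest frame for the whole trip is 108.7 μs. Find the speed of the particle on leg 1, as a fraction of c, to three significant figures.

Leg 1: speed unknown; τ_1 = 198.5/γ_1.
Leg 2: γ = 157.8; τ_2 = 429.9/157.8 = 2.724 μs.
Leg 3: β = 0.808; γ = 1/√(1 − 0.808²) = 1/√0.3471 = 1.697; τ_3 = 59.43/1.697 = 35.02 μs.
Total proper time: τ_1 + 2.724 + 35.02 = 108.7, so τ_1 = 108.7 − 37.74 = 70.96 μs.
γ_1 = 198.5/70.96 = 2.797; β = √(1 − 1/γ²) = √0.8722.

β = 0.934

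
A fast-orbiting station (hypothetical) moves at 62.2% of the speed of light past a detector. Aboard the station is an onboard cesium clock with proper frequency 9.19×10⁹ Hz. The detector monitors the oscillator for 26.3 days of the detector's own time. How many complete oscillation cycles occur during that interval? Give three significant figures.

N = 1.64×10¹⁶

β = 0.622; γ = 1/√(1 − 0.622²) = 1/√0.6131 = 1.277
During 26.3 days of lab time, the oscillator's proper time advances by τ = Δt/γ = 26.3/1.277 = 20.59 days = 1.779×10⁶ s.
N = f × τ = 9.19×10⁹ × 1.779×10⁶ = 1.635×10¹⁶.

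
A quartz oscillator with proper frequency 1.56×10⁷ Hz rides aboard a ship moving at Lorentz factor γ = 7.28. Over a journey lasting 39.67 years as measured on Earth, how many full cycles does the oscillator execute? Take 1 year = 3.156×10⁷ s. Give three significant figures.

γ = 7.28
The oscillator's own cycle count is N = f × τ where τ is the proper time on the ship. τ = Δt/γ = 39.67/7.280 = 5.449 years = 1.720×10⁸ s.
N = 1.56×10⁷ × 1.720×10⁸ = 2.683×10¹⁵.

N = 2.68×10¹⁵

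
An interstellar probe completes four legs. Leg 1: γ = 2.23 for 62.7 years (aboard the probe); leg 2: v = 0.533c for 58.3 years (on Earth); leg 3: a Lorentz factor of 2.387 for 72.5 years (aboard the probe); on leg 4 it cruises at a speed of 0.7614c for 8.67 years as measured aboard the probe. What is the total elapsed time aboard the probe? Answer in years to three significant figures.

Leg 1: 62.7 years is already measured aboard the probe.
Leg 2: γ = 1/√(1 − 0.533²) = 1/√0.7159 = 1.182; τ_2 = 58.3/1.182 = 49.33 years.
Leg 3: 72.5 years is already measured aboard the probe.
Leg 4: 8.67 years is already measured aboard the probe.
Total: 62.70 + 49.33 + 72.50 + 8.670 years.

τ = 193 years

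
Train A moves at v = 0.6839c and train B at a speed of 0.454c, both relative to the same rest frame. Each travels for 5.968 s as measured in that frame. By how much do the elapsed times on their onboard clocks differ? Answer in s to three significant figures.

|τ_A − τ_B| = 0.963 s

A: γ = 1/√(1 − 0.6839²) = 1/√0.5323 = 1.371; τ_A = 5.968/1.371 = 4.354 s.
B: γ = 1/√(1 − 0.454²) = 1/√0.7939 = 1.122; τ_B = 5.968/1.122 = 5.317 s.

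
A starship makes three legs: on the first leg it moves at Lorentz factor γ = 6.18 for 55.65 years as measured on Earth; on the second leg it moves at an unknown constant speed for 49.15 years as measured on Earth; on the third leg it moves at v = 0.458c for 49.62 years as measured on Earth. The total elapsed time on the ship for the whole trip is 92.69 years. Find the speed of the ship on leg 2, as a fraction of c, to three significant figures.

Leg 1: γ = 6.18; τ_1 = 55.65/6.180 = 9.005 years.
Leg 2: speed unknown; τ_2 = 49.15/γ_2.
Leg 3: γ = 1/√(1 − 0.458²) = 1/√0.7902 = 1.125; τ_3 = 49.62/1.125 = 44.11 years.
Total proper time: 9.005 + τ_2 + 44.11 = 92.69, so τ_2 = 92.69 − 53.11 = 39.58 years.
γ_2 = 49.15/39.58 = 1.242; β = √(1 − 1/γ²) = √0.3517.

β = 0.593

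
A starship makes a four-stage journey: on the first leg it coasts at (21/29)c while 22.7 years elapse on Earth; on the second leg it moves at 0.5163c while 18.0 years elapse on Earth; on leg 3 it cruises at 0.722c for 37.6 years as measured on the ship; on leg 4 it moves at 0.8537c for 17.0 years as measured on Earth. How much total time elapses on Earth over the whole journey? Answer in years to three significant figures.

Leg 1: 22.7 years is already measured on Earth.
Leg 2: 18.0 years is already measured on Earth.
Leg 3: γ = 1/√(1 − 0.722²) = 1/√0.4787 = 1.445; Δt_3 = 1.445 × 37.6 = 54.34 years.
Leg 4: 17.0 years is already measured on Earth.
Total: 22.70 + 18.00 + 54.34 + 17.00 years.

Δt = 112 years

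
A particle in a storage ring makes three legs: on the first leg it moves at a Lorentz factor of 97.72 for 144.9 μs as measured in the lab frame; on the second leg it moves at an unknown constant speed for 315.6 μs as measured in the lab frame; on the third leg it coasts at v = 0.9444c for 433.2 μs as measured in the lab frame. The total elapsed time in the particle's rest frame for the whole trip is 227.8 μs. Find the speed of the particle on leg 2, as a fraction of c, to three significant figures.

Leg 1: γ = 97.72; τ_1 = 144.9/97.72 = 1.483 μs.
Leg 2: speed unknown; τ_2 = 315.6/γ_2.
Leg 3: γ = 1/√(1 − 0.9444²) = 1/√0.1081 = 3.041; τ_3 = 433.2/3.041 = 142.4 μs.
Total proper time: 1.483 + τ_2 + 142.4 = 227.8, so τ_2 = 227.8 − 143.9 = 83.88 μs.
γ_2 = 315.6/83.88 = 3.762; β = √(1 − 1/γ²) = √0.9294.

β = 0.964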